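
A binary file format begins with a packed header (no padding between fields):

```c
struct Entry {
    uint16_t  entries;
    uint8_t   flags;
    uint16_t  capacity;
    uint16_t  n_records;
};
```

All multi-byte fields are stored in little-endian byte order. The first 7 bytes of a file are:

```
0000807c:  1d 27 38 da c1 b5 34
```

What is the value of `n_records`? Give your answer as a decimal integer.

`n_records` follows `entries` (2 B), `flags` (1 B), `capacity` (2 B), so it starts at offset 2 + 1 + 2 = 5 and occupies 2 bytes.
Bytes at offsets 5..6: B5 34.
Little-endian stores the least-significant byte at the lowest address.
Reassemble most-significant byte first: 34 B5 → 0x34B5.
0x34B5 = 13493.

13493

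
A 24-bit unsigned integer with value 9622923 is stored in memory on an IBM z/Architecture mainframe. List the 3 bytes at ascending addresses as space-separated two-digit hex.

92 D5 8B

9622923 in hexadecimal, padded to 24 bits, is 0x92D58B.
Split into bytes (most-significant first): 92 D5 8B.
Big-endian: lowest address holds the most-significant byte.
So the memory order matches the most-significant-first order: 92 D5 8B.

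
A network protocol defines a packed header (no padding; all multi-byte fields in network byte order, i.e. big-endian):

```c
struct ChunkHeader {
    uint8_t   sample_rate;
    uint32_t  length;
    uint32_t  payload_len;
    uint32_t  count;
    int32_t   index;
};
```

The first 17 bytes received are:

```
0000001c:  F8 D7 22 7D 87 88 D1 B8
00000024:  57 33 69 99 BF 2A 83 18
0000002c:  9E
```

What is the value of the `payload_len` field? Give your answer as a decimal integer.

`payload_len` follows `sample_rate` (1 B), `length` (4 B), so it starts at offset 1 + 4 = 5 and occupies 4 bytes.
Bytes at offsets 5..8: 88 D1 B8 57.
In big-endian order the high byte comes first in memory.
The bytes are already most-significant first: 0x88D1B857.
0x88D1B857 = 2295445591.

2295445591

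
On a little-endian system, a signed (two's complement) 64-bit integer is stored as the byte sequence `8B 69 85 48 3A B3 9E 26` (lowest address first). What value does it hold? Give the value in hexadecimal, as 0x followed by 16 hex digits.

0x269EB33A4885698B

Little-endian stores the least-significant byte at the lowest address.
Reassemble most-significant byte first: 26 9E B3 3A 48 85 69 8B → 0x269EB33A4885698B.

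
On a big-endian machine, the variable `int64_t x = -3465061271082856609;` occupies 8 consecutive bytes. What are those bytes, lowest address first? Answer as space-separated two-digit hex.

Two's complement of -3465061271082856609 in 64 bits: 3465061271082856609 = 0x30165EDE0BDB70A1; invert → 0xCFE9A121F4248F5E; add 1 → 0xCFE9A121F4248F5F.
Split into bytes (most-significant first): CF E9 A1 21 F4 24 8F 5F.
Big-endian stores the most-significant byte at the lowest address.
So the memory order matches the most-significant-first order: CF E9 A1 21 F4 24 8F 5F.

CF E9 A1 21 F4 24 8F 5F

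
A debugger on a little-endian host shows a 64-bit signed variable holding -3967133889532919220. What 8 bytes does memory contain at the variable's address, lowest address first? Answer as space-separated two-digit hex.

Two's complement of -3967133889532919220 in 64 bits: 3967133889532919220 = 0x370E1740F605FDB4; invert → 0xC8F1E8BF09FA024B; add 1 → 0xC8F1E8BF09FA024C.
Split into bytes (most-significant first): C8 F1 E8 BF 09 FA 02 4C.
In little-endian order the low byte comes first in memory.
So at ascending addresses the bytes are 4C 02 FA 09 BF E8 F1 C8.

4C 02 FA 09 BF E8 F1 C8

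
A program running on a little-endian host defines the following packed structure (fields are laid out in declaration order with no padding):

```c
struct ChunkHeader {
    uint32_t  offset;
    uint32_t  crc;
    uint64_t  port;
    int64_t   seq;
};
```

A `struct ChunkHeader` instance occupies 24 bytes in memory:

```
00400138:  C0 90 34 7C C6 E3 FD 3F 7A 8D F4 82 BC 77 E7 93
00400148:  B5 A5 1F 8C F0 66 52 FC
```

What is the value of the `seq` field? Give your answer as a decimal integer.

`seq` follows `offset` (4 B), `crc` (4 B), `port` (8 B), so it starts at offset 4 + 4 + 8 = 16 and occupies 8 bytes.
Bytes at offsets 16..23: B5 A5 1F 8C F0 66 52 FC.
In little-endian order the low byte comes first in memory.
Reassemble most-significant byte first: FC 52 66 F0 8C 1F A5 B5 → 0xFC5266F08C1FA5B5.
Top bit is set, so as a signed 64-bit value this is 0xFC5266F08C1FA5B5 − 2^64 = -265036244732369483.

-265036244732369483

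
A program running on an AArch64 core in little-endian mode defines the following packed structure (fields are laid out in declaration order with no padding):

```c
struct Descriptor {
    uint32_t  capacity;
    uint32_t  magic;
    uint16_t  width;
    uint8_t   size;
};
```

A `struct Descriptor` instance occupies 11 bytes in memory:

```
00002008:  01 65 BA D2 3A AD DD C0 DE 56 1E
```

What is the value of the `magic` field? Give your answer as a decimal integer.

3235753274

`magic` follows `capacity` (4 bytes), so it starts at byte offset 4 and occupies 4 bytes.
Bytes at offsets 4..7: 3A AD DD C0.
In little-endian order the low byte comes first in memory.
Reassemble most-significant byte first: C0 DD AD 3A → 0xC0DDAD3A.
0xC0DDAD3A = 3235753274.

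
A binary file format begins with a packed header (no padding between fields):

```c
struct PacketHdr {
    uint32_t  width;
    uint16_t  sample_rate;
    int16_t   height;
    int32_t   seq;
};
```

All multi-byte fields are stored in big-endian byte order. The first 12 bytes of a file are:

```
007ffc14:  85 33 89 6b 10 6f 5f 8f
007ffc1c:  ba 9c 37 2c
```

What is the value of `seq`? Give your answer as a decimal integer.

`seq` follows `width` (4 B), `sample_rate` (2 B), `height` (2 B), so it starts at offset 4 + 2 + 2 = 8 and occupies 4 bytes.
Bytes at offsets 8..11: BA 9C 37 2C.
Big-endian: lowest address holds the most-significant byte.
The bytes are already most-significant first: 0xBA9C372C.
Top bit is set, so as a signed 32-bit value this is 0xBA9C372C − 2^32 = -1164167380.

-1164167380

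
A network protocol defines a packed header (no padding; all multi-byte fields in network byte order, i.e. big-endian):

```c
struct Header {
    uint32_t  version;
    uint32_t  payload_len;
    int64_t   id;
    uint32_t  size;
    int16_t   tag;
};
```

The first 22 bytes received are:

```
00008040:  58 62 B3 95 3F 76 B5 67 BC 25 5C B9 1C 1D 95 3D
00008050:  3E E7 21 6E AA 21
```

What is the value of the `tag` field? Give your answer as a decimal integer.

-21983

`tag` follows `version` (4 B), `payload_len` (4 B), `id` (8 B), `size` (4 B), so it starts at offset 4 + 4 + 8 + 4 = 20 and occupies 2 bytes.
Bytes at offsets 20..21: AA 21.
In big-endian order the high byte comes first in memory.
The bytes are already most-significant first: 0xAA21.
Top bit is set, so as a signed 16-bit value this is 0xAA21 − 2^16 = -21983.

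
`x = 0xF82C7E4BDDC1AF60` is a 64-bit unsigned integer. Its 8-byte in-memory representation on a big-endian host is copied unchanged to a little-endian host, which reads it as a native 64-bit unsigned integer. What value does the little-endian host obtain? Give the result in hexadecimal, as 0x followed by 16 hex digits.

0x60AFC1DD4B7E2CF8

Stored big-endian, the bytes at ascending addresses are F8 2C 7E 4B DD C1 AF 60.
Read back as little-endian, the first byte is least significant, giving 0x60AFC1DD4B7E2CF8.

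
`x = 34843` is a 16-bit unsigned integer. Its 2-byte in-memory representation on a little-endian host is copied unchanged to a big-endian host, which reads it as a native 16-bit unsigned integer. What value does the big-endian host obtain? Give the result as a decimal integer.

34843 in 16-bit hexadecimal is 0x881B.
Stored little-endian, the bytes at ascending addresses are 1B 88.
Read back as big-endian, the last byte is least significant, giving 0x1B88.
0x1B88 = 7048.

7048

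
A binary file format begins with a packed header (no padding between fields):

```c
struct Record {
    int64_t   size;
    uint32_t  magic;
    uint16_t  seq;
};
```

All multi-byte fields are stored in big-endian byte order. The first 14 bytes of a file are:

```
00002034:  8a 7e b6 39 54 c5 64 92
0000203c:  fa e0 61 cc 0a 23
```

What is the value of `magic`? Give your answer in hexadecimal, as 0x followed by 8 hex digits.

`magic` follows `size` (8 bytes), so it starts at byte offset 8 and occupies 4 bytes.
Bytes at offsets 8..11: FA E0 61 CC.
In big-endian order the high byte comes first in memory.
The bytes are already most-significant first: 0xFAE061CC.

0xFAE061CC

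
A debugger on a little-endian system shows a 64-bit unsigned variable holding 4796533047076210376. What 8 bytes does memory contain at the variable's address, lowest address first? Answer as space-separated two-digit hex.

4796533047076210376 in hexadecimal, padded to 64 bits, is 0x4290B564A86646C8.
Split into bytes (most-significant first): 42 90 B5 64 A8 66 46 C8.
Little-endian stores the least-significant byte at the lowest address.
So at ascending addresses the bytes are C8 46 66 A8 64 B5 90 42.

C8 46 66 A8 64 B5 90 42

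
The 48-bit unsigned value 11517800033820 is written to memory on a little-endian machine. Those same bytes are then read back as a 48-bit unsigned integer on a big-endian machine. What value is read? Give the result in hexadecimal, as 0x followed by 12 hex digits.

11517800033820 in 48-bit hexadecimal is 0x0A79B2612E1C.
Stored little-endian, the bytes at ascending addresses are 1C 2E 61 B2 79 0A.
Read back as big-endian, the last byte is least significant, giving 0x1C2E61B2790A.

0x1C2E61B2790A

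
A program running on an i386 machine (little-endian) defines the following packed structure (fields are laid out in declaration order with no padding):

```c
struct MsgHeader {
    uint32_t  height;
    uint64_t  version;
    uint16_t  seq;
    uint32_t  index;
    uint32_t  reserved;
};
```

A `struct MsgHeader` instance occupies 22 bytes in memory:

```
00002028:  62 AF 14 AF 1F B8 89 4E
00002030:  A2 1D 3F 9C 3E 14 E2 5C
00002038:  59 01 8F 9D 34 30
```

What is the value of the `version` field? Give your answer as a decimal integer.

11258750176389085215

`version` follows `height` (4 bytes), so it starts at byte offset 4 and occupies 8 bytes.
Bytes at offsets 4..11: 1F B8 89 4E A2 1D 3F 9C.
In little-endian order the low byte comes first in memory.
Reassemble most-significant byte first: 9C 3F 1D A2 4E 89 B8 1F → 0x9C3F1DA24E89B81F.
0x9C3F1DA24E89B81F = 11258750176389085215.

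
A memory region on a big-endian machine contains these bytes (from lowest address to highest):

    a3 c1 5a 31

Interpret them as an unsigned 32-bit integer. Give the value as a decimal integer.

2747357745

In big-endian order the high byte comes first in memory.
The bytes are already most-significant first: 0xA3C15A31.
0xA3C15A31 = 2747357745.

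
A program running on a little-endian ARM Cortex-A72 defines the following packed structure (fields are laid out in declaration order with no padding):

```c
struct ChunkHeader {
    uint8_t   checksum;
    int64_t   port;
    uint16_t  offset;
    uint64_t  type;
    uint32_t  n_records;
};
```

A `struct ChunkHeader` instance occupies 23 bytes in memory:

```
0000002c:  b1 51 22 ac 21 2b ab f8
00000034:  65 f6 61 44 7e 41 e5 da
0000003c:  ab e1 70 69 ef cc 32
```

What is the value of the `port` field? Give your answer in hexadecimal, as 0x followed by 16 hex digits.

0x65F8AB2B21AC2251

`port` follows `checksum` (1 byte), so it starts at byte offset 1 and occupies 8 bytes.
Bytes at offsets 1..8: 51 22 AC 21 2B AB F8 65.
Little-endian: lowest address holds the least-significant byte.
Reassemble most-significant byte first: 65 F8 AB 2B 21 AC 22 51 → 0x65F8AB2B21AC2251.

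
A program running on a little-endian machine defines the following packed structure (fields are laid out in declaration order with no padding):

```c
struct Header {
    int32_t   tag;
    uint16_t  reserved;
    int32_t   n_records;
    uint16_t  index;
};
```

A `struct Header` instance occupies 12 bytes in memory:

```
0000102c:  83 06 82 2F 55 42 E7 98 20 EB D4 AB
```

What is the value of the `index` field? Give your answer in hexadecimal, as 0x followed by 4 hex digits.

0xABD4

`index` follows `tag` (4 B), `reserved` (2 B), `n_records` (4 B), so it starts at offset 4 + 2 + 4 = 10 and occupies 2 bytes.
Bytes at offsets 10..11: D4 AB.
In little-endian order the low byte comes first in memory.
Reassemble most-significant byte first: AB D4 → 0xABD4.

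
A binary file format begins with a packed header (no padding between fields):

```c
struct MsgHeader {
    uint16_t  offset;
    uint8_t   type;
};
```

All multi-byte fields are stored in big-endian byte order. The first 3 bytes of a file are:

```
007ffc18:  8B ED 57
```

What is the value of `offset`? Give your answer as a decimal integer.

`offset` is the first field, at byte offset 0, occupying 2 bytes.
Bytes at offsets 0..1: 8B ED.
In big-endian order the high byte comes first in memory.
The bytes are already most-significant first: 0x8BED.
0x8BED = 35821.

35821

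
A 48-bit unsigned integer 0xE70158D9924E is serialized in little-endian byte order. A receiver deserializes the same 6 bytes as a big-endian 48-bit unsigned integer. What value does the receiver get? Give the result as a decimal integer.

86392618615271

Stored little-endian, the bytes at ascending addresses are 4E 92 D9 58 01 E7.
Read back as big-endian, the last byte is least significant, giving 0x4E92D95801E7.
0x4E92D95801E7 = 86392618615271.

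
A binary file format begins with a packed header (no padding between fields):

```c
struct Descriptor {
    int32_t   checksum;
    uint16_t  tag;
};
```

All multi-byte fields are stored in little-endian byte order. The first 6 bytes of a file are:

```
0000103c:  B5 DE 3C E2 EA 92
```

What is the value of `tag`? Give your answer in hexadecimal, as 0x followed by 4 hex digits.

`tag` follows `checksum` (4 bytes), so it starts at byte offset 4 and occupies 2 bytes.
Bytes at offsets 4..5: EA 92.
Little-endian stores the least-significant byte at the lowest address.
Reassemble most-significant byte first: 92 EA → 0x92EA.

0x92EA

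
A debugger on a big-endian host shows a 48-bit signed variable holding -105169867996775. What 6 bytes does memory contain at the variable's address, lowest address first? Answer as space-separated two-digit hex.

A0 59 3B 60 81 99

Two's complement of -105169867996775 in 48 bits: 105169867996775 = 0x5FA6C49F7E67; invert → 0xA0593B608198; add 1 → 0xA0593B608199.
Split into bytes (most-significant first): A0 59 3B 60 81 99.
Big-endian stores the most-significant byte at the lowest address.
So the memory order matches the most-significant-first order: A0 59 3B 60 81 99.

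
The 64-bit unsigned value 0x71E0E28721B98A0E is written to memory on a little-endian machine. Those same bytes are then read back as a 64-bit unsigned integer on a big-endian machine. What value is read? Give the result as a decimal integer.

1047853416981913713

Stored little-endian, the bytes at ascending addresses are 0E 8A B9 21 87 E2 E0 71.
Read back as big-endian, the last byte is least significant, giving 0x0E8AB92187E2E071.
0x0E8AB92187E2E071 = 1047853416981913713.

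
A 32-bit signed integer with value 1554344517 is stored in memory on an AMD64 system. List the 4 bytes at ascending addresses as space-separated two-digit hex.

45 6A A5 5C

1554344517 in hexadecimal, padded to 32 bits, is 0x5CA56A45.
Split into bytes (most-significant first): 5C A5 6A 45.
Little-endian stores the least-significant byte at the lowest address.
So at ascending addresses the bytes are 45 6A A5 5C.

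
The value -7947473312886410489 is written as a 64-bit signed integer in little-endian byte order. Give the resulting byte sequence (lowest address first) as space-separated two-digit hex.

07 33 82 23 21 E7 B4 91

Two's complement of -7947473312886410489 in 64 bits: 7947473312886410489 = 0x6E4B18DEDC7DCCF9; invert → 0x91B4E72123823306; add 1 → 0x91B4E72123823307.
Split into bytes (most-significant first): 91 B4 E7 21 23 82 33 07.
Little-endian: lowest address holds the least-significant byte.
So at ascending addresses the bytes are 07 33 82 23 21 E7 B4 91.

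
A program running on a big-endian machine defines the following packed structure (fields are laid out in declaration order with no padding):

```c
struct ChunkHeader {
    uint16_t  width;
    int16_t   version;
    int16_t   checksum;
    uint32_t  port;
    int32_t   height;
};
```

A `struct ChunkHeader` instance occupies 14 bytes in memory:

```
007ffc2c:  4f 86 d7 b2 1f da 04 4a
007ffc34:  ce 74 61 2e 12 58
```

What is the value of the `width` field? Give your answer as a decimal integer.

`width` is the first field, at byte offset 0, occupying 2 bytes.
Bytes at offsets 0..1: 4F 86.
Big-endian: lowest address holds the most-significant byte.
The bytes are already most-significant first: 0x4F86.
0x4F86 = 20358.

20358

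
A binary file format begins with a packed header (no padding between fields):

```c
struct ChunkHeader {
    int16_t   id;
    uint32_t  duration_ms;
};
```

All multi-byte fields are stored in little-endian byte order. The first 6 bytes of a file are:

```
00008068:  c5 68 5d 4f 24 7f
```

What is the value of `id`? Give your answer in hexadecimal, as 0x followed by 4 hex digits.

0x68C5

`id` is the first field, at byte offset 0, occupying 2 bytes.
Bytes at offsets 0..1: C5 68.
Little-endian: lowest address holds the least-significant byte.
Reassemble most-significant byte first: 68 C5 → 0x68C5.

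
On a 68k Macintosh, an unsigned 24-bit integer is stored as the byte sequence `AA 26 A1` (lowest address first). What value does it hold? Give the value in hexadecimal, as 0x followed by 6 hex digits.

0xAA26A1

In big-endian order the high byte comes first in memory.
The bytes are already most-significant first: 0xAA26A1.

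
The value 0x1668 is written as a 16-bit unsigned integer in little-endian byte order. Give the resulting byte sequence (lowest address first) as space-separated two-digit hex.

68 16

Split into bytes (most-significant first): 16 68.
Little-endian stores the least-significant byte at the lowest address.
So at ascending addresses the bytes are 68 16.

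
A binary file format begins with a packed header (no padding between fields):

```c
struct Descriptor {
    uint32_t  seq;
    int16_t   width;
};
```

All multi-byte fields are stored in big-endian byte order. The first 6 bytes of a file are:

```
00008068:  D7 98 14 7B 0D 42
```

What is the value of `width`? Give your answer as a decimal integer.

3394

`width` follows `seq` (4 bytes), so it starts at byte offset 4 and occupies 2 bytes.
Bytes at offsets 4..5: 0D 42.
Big-endian stores the most-significant byte at the lowest address.
The bytes are already most-significant first: 0x0D42.
0x0D42 = 3394.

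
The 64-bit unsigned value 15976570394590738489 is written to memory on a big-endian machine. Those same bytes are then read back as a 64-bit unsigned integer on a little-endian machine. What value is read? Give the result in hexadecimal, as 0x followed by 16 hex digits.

15976570394590738489 in 64-bit hexadecimal is 0xDDB82E205A9A7839.
Stored big-endian, the bytes at ascending addresses are DD B8 2E 20 5A 9A 78 39.
Read back as little-endian, the first byte is least significant, giving 0x39789A5A202EB8DD.

0x39789A5A202EB8DD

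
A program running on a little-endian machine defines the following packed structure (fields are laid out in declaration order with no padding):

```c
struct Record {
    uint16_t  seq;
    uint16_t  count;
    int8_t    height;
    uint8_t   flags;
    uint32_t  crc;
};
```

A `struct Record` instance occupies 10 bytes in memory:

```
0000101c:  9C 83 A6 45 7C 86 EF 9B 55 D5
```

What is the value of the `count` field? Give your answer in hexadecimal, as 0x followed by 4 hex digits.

0x45A6

`count` follows `seq` (2 bytes), so it starts at byte offset 2 and occupies 2 bytes.
Bytes at offsets 2..3: A6 45.
In little-endian order the low byte comes first in memory.
Reassemble most-significant byte first: 45 A6 → 0x45A6.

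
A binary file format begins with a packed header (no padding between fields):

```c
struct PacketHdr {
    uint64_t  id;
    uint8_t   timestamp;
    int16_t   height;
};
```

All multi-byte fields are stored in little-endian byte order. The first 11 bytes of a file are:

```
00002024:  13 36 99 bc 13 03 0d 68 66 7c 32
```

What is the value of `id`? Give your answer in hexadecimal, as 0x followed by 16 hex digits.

0x680D0313BC993613

`id` is the first field, at byte offset 0, occupying 8 bytes.
Bytes at offsets 0..7: 13 36 99 BC 13 03 0D 68.
Little-endian: lowest address holds the least-significant byte.
Reassemble most-significant byte first: 68 0D 03 13 BC 99 36 13 → 0x680D0313BC993613.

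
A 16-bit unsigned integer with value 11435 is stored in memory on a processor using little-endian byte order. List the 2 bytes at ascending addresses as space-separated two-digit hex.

11435 in hexadecimal, padded to 16 bits, is 0x2CAB.
Split into bytes (most-significant first): 2C AB.
Little-endian: lowest address holds the least-significant byte.
So at ascending addresses the bytes are AB 2C.

AB 2C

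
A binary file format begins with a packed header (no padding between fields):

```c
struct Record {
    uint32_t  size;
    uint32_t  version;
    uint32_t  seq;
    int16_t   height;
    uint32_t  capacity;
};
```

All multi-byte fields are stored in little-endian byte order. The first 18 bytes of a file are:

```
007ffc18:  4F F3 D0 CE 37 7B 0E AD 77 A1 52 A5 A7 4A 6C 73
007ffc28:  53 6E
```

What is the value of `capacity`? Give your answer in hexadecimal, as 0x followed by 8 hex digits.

0x6E53736C

`capacity` follows `size` (4 B), `version` (4 B), `seq` (4 B), `height` (2 B), so it starts at offset 4 + 4 + 4 + 2 = 14 and occupies 4 bytes.
Bytes at offsets 14..17: 6C 73 53 6E.
In little-endian order the low byte comes first in memory.
Reassemble most-significant byte first: 6E 53 73 6C → 0x6E53736C.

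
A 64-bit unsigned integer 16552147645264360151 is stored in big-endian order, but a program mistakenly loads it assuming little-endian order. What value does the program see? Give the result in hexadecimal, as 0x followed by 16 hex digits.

16552147645264360151 in 64-bit hexadecimal is 0xE5B50A9619CCF2D7.
Stored big-endian, the bytes at ascending addresses are E5 B5 0A 96 19 CC F2 D7.
Read back as little-endian, the first byte is least significant, giving 0xD7F2CC19960AB5E5.

0xD7F2CC19960AB5E5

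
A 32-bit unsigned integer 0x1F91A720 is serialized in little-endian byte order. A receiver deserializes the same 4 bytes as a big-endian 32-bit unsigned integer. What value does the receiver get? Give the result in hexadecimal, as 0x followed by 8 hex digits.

Stored little-endian, the bytes at ascending addresses are 20 A7 91 1F.
Read back as big-endian, the last byte is least significant, giving 0x20A7911F.

0x20A7911F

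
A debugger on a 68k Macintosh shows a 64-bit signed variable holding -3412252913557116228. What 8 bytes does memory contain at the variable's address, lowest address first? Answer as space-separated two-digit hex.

D0 A5 3E 0D D3 A2 EA BC

Two's complement of -3412252913557116228 in 64 bits: 3412252913557116228 = 0x2F5AC1F22C5D1544; invert → 0xD0A53E0DD3A2EABB; add 1 → 0xD0A53E0DD3A2EABC.
Split into bytes (most-significant first): D0 A5 3E 0D D3 A2 EA BC.
In big-endian order the high byte comes first in memory.
So the memory order matches the most-significant-first order: D0 A5 3E 0D D3 A2 EA BC.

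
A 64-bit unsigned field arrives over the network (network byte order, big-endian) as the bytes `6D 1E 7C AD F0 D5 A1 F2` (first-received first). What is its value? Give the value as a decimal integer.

7862859085947183602

Big-endian: lowest address holds the most-significant byte.
The bytes are already most-significant first: 0x6D1E7CADF0D5A1F2.
0x6D1E7CADF0D5A1F2 = 7862859085947183602.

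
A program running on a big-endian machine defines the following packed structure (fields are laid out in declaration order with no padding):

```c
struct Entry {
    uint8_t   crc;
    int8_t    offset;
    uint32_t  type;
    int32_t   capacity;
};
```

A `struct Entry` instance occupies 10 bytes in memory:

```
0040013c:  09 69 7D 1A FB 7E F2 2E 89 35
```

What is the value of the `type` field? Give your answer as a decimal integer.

2098920318

`type` follows `crc` (1 B), `offset` (1 B), so it starts at offset 1 + 1 = 2 and occupies 4 bytes.
Bytes at offsets 2..5: 7D 1A FB 7E.
Big-endian: lowest address holds the most-significant byte.
The bytes are already most-significant first: 0x7D1AFB7E.
0x7D1AFB7E = 2098920318.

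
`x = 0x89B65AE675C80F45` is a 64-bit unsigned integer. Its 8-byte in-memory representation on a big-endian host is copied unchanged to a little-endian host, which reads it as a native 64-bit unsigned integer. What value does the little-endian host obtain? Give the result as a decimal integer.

Stored big-endian, the bytes at ascending addresses are 89 B6 5A E6 75 C8 0F 45.
Read back as little-endian, the first byte is least significant, giving 0x450FC875E65AB689.
0x450FC875E65AB689 = 4976416521969120905.

4976416521969120905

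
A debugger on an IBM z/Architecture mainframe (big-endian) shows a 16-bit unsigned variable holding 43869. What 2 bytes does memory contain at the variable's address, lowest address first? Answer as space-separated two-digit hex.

AB 5D

43869 in hexadecimal, padded to 16 bits, is 0xAB5D.
Split into bytes (most-significant first): AB 5D.
Big-endian: lowest address holds the most-significant byte.
So the memory order matches the most-significant-first order: AB 5D.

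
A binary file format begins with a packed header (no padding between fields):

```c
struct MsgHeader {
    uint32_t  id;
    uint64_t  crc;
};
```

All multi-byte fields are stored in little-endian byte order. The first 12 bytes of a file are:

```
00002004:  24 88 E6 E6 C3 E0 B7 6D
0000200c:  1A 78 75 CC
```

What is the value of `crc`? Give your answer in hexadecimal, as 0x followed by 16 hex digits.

0xCC75781A6DB7E0C3

`crc` follows `id` (4 bytes), so it starts at byte offset 4 and occupies 8 bytes.
Bytes at offsets 4..11: C3 E0 B7 6D 1A 78 75 CC.
Little-endian stores the least-significant byte at the lowest address.
Reassemble most-significant byte first: CC 75 78 1A 6D B7 E0 C3 → 0xCC75781A6DB7E0C3.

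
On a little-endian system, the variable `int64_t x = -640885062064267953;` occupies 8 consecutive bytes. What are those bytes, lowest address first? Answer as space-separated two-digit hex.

4F 1D CE 7D 6E 1E 1B F7

Two's complement of -640885062064267953 in 64 bits: 640885062064267953 = 0x08E4E1918231E2B1; invert → 0xF71B1E6E7DCE1D4E; add 1 → 0xF71B1E6E7DCE1D4F.
Split into bytes (most-significant first): F7 1B 1E 6E 7D CE 1D 4F.
In little-endian order the low byte comes first in memory.
So at ascending addresses the bytes are 4F 1D CE 7D 6E 1E 1B F7.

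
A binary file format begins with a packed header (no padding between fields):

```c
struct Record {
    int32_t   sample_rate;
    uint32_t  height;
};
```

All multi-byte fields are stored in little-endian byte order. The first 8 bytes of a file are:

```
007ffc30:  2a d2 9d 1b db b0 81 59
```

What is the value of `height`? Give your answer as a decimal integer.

`height` follows `sample_rate` (4 bytes), so it starts at byte offset 4 and occupies 4 bytes.
Bytes at offsets 4..7: DB B0 81 59.
In little-endian order the low byte comes first in memory.
Reassemble most-significant byte first: 59 81 B0 DB → 0x5981B0DB.
0x5981B0DB = 1501671643.

1501671643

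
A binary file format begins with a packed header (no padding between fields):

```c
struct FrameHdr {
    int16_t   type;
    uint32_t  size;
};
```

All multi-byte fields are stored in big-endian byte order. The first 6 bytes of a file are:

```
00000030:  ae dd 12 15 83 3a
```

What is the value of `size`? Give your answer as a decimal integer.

303399738

`size` follows `type` (2 bytes), so it starts at byte offset 2 and occupies 4 bytes.
Bytes at offsets 2..5: 12 15 83 3A.
In big-endian order the high byte comes first in memory.
The bytes are already most-significant first: 0x1215833A.
0x1215833A = 303399738.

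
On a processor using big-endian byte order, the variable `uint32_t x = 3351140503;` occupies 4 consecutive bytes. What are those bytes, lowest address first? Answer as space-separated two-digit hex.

3351140503 in hexadecimal, padded to 32 bits, is 0xC7BE5897.
Split into bytes (most-significant first): C7 BE 58 97.
In big-endian order the high byte comes first in memory.
So the memory order matches the most-significant-first order: C7 BE 58 97.

C7 BE 58 97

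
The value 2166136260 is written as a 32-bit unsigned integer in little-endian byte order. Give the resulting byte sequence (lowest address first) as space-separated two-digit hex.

2166136260 in hexadecimal, padded to 32 bits, is 0x811C9DC4.
Split into bytes (most-significant first): 81 1C 9D C4.
Little-endian: lowest address holds the least-significant byte.
So at ascending addresses the bytes are C4 9D 1C 81.

C4 9D 1C 81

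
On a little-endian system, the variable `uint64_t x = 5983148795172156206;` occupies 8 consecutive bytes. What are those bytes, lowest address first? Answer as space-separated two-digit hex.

2E F3 8A 0E 21 6A 08 53

5983148795172156206 in hexadecimal, padded to 64 bits, is 0x53086A210E8AF32E.
Split into bytes (most-significant first): 53 08 6A 21 0E 8A F3 2E.
Little-endian stores the least-significant byte at the lowest address.
So at ascending addresses the bytes are 2E F3 8A 0E 21 6A 08 53.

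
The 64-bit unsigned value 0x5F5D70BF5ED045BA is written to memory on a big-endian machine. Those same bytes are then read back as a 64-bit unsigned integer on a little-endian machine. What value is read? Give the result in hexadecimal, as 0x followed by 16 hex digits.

0xBA45D05EBF705D5F

Stored big-endian, the bytes at ascending addresses are 5F 5D 70 BF 5E D0 45 BA.
Read back as little-endian, the first byte is least significant, giving 0xBA45D05EBF705D5F.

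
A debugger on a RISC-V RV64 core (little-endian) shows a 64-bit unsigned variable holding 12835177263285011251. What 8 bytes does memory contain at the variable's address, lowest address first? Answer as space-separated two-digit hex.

12835177263285011251 in hexadecimal, padded to 64 bits, is 0xB21FB5B79F460333.
Split into bytes (most-significant first): B2 1F B5 B7 9F 46 03 33.
Little-endian: lowest address holds the least-significant byte.
So at ascending addresses the bytes are 33 03 46 9F B7 B5 1F B2.

33 03 46 9F B7 B5 1F B2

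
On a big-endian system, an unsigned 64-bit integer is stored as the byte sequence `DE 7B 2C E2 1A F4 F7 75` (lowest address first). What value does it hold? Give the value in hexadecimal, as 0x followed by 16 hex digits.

Big-endian: lowest address holds the most-significant byte.
The bytes are already most-significant first: 0xDE7B2CE21AF4F775.

0xDE7B2CE21AF4F775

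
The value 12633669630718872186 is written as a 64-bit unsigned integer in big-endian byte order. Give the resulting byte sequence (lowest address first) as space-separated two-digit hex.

AF 53 CF 97 D4 A3 8A 7A

12633669630718872186 in hexadecimal, padded to 64 bits, is 0xAF53CF97D4A38A7A.
Split into bytes (most-significant first): AF 53 CF 97 D4 A3 8A 7A.
Big-endian: lowest address holds the most-significant byte.
So the memory order matches the most-significant-first order: AF 53 CF 97 D4 A3 8A 7A.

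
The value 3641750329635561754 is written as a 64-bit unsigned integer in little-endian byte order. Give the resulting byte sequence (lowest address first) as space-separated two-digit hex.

3641750329635561754 in hexadecimal, padded to 64 bits, is 0x328A18A14696E11A.
Split into bytes (most-significant first): 32 8A 18 A1 46 96 E1 1A.
Little-endian stores the least-significant byte at the lowest address.
So at ascending addresses the bytes are 1A E1 96 46 A1 18 8A 32.

1A E1 96 46 A1 18 8A 32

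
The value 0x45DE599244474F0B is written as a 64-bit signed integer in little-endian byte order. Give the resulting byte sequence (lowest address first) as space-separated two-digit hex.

Split into bytes (most-significant first): 45 DE 59 92 44 47 4F 0B.
In little-endian order the low byte comes first in memory.
So at ascending addresses the bytes are 0B 4F 47 44 92 59 DE 45.

0B 4F 47 44 92 59 DE 45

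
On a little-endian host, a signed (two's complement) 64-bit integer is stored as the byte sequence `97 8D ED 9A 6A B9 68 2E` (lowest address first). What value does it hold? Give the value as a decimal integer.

3344126590839524759

In little-endian order the low byte comes first in memory.
Reassemble most-significant byte first: 2E 68 B9 6A 9A ED 8D 97 → 0x2E68B96A9AED8D97.
0x2E68B96A9AED8D97 = 3344126590839524759.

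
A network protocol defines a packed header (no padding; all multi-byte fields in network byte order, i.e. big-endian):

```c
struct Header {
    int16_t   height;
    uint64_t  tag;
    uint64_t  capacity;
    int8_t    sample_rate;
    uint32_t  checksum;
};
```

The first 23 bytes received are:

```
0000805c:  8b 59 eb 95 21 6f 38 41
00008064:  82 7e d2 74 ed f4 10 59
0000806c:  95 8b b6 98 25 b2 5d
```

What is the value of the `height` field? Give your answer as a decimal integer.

`height` is the first field, at byte offset 0, occupying 2 bytes.
Bytes at offsets 0..1: 8B 59.
In big-endian order the high byte comes first in memory.
The bytes are already most-significant first: 0x8B59.
Top bit is set, so as a signed 16-bit value this is 0x8B59 − 2^16 = -29863.

-29863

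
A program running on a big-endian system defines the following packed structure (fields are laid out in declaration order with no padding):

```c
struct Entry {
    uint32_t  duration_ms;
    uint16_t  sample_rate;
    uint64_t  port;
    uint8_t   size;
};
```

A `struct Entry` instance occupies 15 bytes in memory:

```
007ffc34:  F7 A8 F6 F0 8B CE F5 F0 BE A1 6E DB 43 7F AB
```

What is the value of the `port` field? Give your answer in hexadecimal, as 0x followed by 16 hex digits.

0xF5F0BEA16EDB437F

`port` follows `duration_ms` (4 B), `sample_rate` (2 B), so it starts at offset 4 + 2 = 6 and occupies 8 bytes.
Bytes at offsets 6..13: F5 F0 BE A1 6E DB 43 7F.
Big-endian stores the most-significant byte at the lowest address.
The bytes are already most-significant first: 0xF5F0BEA16EDB437F.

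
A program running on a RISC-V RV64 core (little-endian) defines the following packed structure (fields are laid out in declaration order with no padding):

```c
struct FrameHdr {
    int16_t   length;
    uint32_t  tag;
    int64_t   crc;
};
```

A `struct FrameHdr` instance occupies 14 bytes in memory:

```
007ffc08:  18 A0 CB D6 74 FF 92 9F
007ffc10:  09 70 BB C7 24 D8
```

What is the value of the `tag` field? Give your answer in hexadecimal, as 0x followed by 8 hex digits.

`tag` follows `length` (2 bytes), so it starts at byte offset 2 and occupies 4 bytes.
Bytes at offsets 2..5: CB D6 74 FF.
In little-endian order the low byte comes first in memory.
Reassemble most-significant byte first: FF 74 D6 CB → 0xFF74D6CB.

0xFF74D6CB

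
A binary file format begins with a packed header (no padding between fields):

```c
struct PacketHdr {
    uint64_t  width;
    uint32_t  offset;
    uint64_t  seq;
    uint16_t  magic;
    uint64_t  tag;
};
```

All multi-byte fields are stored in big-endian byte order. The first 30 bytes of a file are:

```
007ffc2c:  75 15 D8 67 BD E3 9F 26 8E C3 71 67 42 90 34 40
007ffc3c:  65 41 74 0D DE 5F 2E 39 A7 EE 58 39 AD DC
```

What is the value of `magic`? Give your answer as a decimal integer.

56927

`magic` follows `width` (8 B), `offset` (4 B), `seq` (8 B), so it starts at offset 8 + 4 + 8 = 20 and occupies 2 bytes.
Bytes at offsets 20..21: DE 5F.
Big-endian stores the most-significant byte at the lowest address.
The bytes are already most-significant first: 0xDE5F.
0xDE5F = 56927.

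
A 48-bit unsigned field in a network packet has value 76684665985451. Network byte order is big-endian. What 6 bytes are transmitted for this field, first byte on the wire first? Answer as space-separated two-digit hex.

76684665985451 in hexadecimal, padded to 48 bits, is 0x45BE8A4699AB.
Split into bytes (most-significant first): 45 BE 8A 46 99 AB.
In big-endian order the high byte comes first in memory.
So the memory order matches the most-significant-first order: 45 BE 8A 46 99 AB.

45 BE 8A 46 99 AB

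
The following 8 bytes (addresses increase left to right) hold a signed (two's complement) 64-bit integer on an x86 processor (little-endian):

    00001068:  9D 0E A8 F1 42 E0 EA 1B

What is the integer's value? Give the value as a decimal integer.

In little-endian order the low byte comes first in memory.
Reassemble most-significant byte first: 1B EA E0 42 F1 A8 0E 9D → 0x1BEAE042F1A80E9D.
0x1BEAE042F1A80E9D = 2011666761701133981.

2011666761701133981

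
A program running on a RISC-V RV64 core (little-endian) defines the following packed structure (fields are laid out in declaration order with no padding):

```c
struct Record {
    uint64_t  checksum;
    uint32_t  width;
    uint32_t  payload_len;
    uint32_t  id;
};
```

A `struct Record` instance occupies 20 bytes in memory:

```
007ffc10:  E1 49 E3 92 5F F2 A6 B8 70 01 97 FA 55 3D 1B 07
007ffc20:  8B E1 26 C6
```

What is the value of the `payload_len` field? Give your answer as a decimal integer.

119225685

`payload_len` follows `checksum` (8 B), `width` (4 B), so it starts at offset 8 + 4 = 12 and occupies 4 bytes.
Bytes at offsets 12..15: 55 3D 1B 07.
In little-endian order the low byte comes first in memory.
Reassemble most-significant byte first: 07 1B 3D 55 → 0x071B3D55.
0x071B3D55 = 119225685.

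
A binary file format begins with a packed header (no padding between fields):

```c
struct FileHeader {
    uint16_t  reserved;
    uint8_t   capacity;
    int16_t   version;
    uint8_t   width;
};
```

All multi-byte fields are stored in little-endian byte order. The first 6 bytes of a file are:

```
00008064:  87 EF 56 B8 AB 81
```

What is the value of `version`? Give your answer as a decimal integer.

`version` follows `reserved` (2 B), `capacity` (1 B), so it starts at offset 2 + 1 = 3 and occupies 2 bytes.
Bytes at offsets 3..4: B8 AB.
Little-endian: lowest address holds the least-significant byte.
Reassemble most-significant byte first: AB B8 → 0xABB8.
Top bit is set, so as a signed 16-bit value this is 0xABB8 − 2^16 = -21576.

-21576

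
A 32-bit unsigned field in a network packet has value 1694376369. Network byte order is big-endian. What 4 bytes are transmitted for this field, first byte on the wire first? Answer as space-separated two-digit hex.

1694376369 in hexadecimal, padded to 32 bits, is 0x64FE21B1.
Split into bytes (most-significant first): 64 FE 21 B1.
Big-endian stores the most-significant byte at the lowest address.
So the memory order matches the most-significant-first order: 64 FE 21 B1.

64 FE 21 B1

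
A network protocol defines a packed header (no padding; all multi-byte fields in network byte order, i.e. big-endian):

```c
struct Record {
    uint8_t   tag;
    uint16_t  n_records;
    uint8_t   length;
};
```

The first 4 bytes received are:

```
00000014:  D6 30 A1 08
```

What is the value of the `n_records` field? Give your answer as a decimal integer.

`n_records` follows `tag` (1 byte), so it starts at byte offset 1 and occupies 2 bytes.
Bytes at offsets 1..2: 30 A1.
Big-endian stores the most-significant byte at the lowest address.
The bytes are already most-significant first: 0x30A1.
0x30A1 = 12449.

12449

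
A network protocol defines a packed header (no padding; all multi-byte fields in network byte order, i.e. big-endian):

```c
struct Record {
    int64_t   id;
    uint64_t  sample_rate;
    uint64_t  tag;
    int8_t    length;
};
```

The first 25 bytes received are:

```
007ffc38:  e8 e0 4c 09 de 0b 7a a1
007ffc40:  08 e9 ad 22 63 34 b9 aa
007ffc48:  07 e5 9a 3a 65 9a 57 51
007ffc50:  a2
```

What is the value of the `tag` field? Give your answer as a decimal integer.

569030503535630161

`tag` follows `id` (8 B), `sample_rate` (8 B), so it starts at offset 8 + 8 = 16 and occupies 8 bytes.
Bytes at offsets 16..23: 07 E5 9A 3A 65 9A 57 51.
Big-endian: lowest address holds the most-significant byte.
The bytes are already most-significant first: 0x07E59A3A659A5751.
0x07E59A3A659A5751 = 569030503535630161.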